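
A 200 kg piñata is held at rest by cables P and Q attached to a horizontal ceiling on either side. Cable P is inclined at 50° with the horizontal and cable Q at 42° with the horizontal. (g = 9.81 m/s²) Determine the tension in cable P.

Weight W = 200 × 9.81 = 1962 N acts straight down.
Horizontal: T_P cos 50° = T_Q cos 42°  →  T_Q = 0.865 T_P.
Vertical: T_P sin 50° + T_Q sin 42° = 1962.
Substituting the horizontal relation into the vertical equation gives 1.345 T_P = 1962, so T_P = 1459 N.

T_P ≈ 1460 N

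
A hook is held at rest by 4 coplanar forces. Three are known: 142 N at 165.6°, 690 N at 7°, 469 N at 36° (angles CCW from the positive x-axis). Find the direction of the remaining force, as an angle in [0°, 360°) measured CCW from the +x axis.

θ ≈ 203°

Sum the known components: ΣF_x = 926.7 N, ΣF_y = 395.1 N.
For equilibrium the remaining force must supply (−ΣF_x, −ΣF_y) = (-926.7, -395.1) N.
Magnitude = √((-926.7)² + (-395.1)²) = 1007 N; direction = atan2(-395.1, -926.7) = 203.1°.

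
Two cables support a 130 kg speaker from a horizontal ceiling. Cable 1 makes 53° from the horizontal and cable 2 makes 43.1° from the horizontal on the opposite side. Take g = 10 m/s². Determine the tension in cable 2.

Weight W = 130 × 10 = 1300 N acts straight down.
Horizontal: T_1 cos 53° = T_2 cos 43.1°  →  T_1 = 1.213 T_2.
Vertical: T_1 sin 53° + T_2 sin 43.1° = 1300.
Substituting the horizontal relation into the vertical equation gives 1.652 T_2 = 1300, so T_2 = 786.8 N.

T_2 ≈ 787 N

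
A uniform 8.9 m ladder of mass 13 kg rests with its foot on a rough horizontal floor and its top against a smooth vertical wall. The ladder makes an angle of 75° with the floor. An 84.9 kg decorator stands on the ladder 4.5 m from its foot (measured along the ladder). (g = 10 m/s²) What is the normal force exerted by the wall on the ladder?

Torques about the foot: N_wall · 8.9 sin 75° = 13×10×4.45 cos 75° + 84.9×10×4.5 cos 75° → N_wall = 132.44 N.

N_wall ≈ 132 N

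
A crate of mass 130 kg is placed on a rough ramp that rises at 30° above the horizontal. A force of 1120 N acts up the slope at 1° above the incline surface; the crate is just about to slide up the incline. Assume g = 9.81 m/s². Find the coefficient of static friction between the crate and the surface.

On the verge of sliding up the incline, friction is at its maximum μN and acts down the slope.
Perpendicular to incline: N = W cos 30° − P sin 1° = 1104 − 19.55 = 1085 N.
Along incline: P cos 1° − μN = W sin 30° → μ = −(W sin 30° − P cos 1°) / N = 0.4444.

μ ≈ 0.444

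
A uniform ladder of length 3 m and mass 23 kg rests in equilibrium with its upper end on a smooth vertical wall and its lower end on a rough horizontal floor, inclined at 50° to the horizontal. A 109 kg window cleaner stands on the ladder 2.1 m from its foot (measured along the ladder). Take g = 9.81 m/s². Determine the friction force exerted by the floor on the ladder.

f ≈ 723 N

Torques about the foot: N_wall · 3 sin 50° = 23×9.81×1.5 cos 50° + 109×9.81×2.1 cos 50° → N_wall = 722.73 N.
ΣF_x = 0: f_floor = N_wall = 722.73 N.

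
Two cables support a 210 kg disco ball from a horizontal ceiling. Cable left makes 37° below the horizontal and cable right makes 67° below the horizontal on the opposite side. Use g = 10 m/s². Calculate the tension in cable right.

T_right ≈ 1730 N

Weight W = 210 × 10 = 2100 N acts straight down.
Horizontal: T_left cos 37° = T_right cos 67°  →  T_left = 0.4892 T_right.
Vertical: T_left sin 37° + T_right sin 67° = 2100.
Substituting the horizontal relation into the vertical equation gives 1.215 T_right = 2100, so T_right = 1728 N.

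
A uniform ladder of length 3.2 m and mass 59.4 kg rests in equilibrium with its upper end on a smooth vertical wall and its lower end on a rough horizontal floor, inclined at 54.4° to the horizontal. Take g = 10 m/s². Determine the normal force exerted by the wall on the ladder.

N_wall ≈ 213 N

Torques about the foot: N_wall · 3.2 sin 54.4° = 59.4×10×1.6 cos 54.4° → N_wall = 212.63 N.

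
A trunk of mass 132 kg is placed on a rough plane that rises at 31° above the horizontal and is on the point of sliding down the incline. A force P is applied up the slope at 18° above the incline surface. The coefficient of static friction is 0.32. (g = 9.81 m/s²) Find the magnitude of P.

P ≈ 366 N

On the verge of sliding down the incline, friction equals μN and acts up the slope.
Perpendicular: N + P sin 18° = W cos 31° = 1110 N.
Along incline: P cos 18° + μN = W sin 31° with W sin 31° = 666.9 N.
Solving the pair for P and N: P = 365.8 N, N = 996.9 N (and f = μN = 319 N).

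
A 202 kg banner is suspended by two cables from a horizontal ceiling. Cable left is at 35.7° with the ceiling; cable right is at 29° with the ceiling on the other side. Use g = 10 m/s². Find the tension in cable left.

Weight W = 202 × 10 = 2020 N acts straight down.
Horizontal: T_left cos 35.7° = T_right cos 29°  →  T_right = 0.9285 T_left.
Vertical: T_left sin 35.7° + T_right sin 29° = 2020.
Substituting the horizontal relation into the vertical equation gives 1.034 T_left = 2020, so T_left = 1954 N.

T_left ≈ 1950 N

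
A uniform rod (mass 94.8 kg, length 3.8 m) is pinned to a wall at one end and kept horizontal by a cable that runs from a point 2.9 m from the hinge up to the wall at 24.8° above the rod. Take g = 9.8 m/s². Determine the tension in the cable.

Take torques about the hinge: T sin 24.8° · 2.9 = 94.8×9.8×1.9 = 1765.2 N·m.
So T = 1765.2 / (0.4195 × 2.9) = 1451.1 N.

T ≈ 1450 N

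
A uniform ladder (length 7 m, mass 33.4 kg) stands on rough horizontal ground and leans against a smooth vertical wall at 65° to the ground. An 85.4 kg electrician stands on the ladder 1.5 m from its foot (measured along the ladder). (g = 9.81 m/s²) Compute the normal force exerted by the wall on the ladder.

Torques about the foot: N_wall · 7 sin 65° = 33.4×9.81×3.5 cos 65° + 85.4×9.81×1.5 cos 65° → N_wall = 160.11 N.

N_wall ≈ 160 N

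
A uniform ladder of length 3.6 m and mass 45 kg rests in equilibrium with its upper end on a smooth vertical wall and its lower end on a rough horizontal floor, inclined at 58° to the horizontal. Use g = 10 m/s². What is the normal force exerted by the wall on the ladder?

N_wall ≈ 141 N

Torques about the foot: N_wall · 3.6 sin 58° = 45×10×1.8 cos 58° → N_wall = 140.6 N.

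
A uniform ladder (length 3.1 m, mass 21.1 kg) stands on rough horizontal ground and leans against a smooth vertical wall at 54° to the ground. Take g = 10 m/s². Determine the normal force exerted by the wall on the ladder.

N_wall ≈ 76.7 N

Torques about the foot: N_wall · 3.1 sin 54° = 21.1×10×1.55 cos 54° → N_wall = 76.65 N.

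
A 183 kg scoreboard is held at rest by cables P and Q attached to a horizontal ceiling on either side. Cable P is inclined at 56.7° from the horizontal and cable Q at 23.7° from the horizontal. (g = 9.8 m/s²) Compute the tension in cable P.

Weight W = 183 × 9.8 = 1793 N acts straight down.
Horizontal: T_P cos 56.7° = T_Q cos 23.7°  →  T_Q = 0.5996 T_P.
Vertical: T_P sin 56.7° + T_Q sin 23.7° = 1793.
Substituting the horizontal relation into the vertical equation gives 1.077 T_P = 1793, so T_P = 1665 N.

T_P ≈ 1670 N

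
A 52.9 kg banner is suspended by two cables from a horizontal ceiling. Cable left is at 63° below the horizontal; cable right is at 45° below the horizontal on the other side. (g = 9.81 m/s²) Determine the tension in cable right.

Weight W = 52.9 × 9.81 = 518.9 N acts straight down.
Horizontal: T_left cos 63° = T_right cos 45°  →  T_left = 1.558 T_right.
Vertical: T_left sin 63° + T_right sin 45° = 518.9.
Substituting the horizontal relation into the vertical equation gives 2.095 T_right = 518.9, so T_right = 247.7 N.

T_right ≈ 248 N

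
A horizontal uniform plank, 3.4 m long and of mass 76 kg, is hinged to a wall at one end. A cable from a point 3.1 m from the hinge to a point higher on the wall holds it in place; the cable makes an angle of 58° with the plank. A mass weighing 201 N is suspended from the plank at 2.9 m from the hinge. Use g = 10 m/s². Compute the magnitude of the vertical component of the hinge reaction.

Take torques about the hinge: T sin 58° · 3.1 = 76×10×1.7 + 201×2.9 = 1874.9 N·m.
So T = 1874.9 / (0.8480 × 3.1) = 713.17 N.
ΣF_y = 0: H_y = (76×10 + 201) − T sin 58° = 961 − 604.81 = 356.19 N.

|H_y| ≈ 356 N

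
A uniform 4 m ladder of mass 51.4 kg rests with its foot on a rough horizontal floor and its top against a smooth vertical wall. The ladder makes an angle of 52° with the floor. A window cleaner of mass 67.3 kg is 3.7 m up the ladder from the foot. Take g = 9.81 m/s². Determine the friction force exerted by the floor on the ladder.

f ≈ 674 N

Torques about the foot: N_wall · 4 sin 52° = 51.4×9.81×2 cos 52° + 67.3×9.81×3.7 cos 52° → N_wall = 674.1 N.
ΣF_x = 0: f_floor = N_wall = 674.1 N.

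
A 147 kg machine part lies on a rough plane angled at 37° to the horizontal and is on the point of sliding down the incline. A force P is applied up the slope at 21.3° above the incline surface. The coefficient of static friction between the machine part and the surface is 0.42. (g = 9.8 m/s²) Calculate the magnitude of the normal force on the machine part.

On the verge of sliding down the incline, friction equals μN and acts up the slope.
Perpendicular: N + P sin 21.3° = W cos 37° = 1151 N.
Along incline: P cos 21.3° + μN = W sin 37° with W sin 37° = 867 N.
Solving the pair for P and N: P = 492.6 N, N = 971.6 N (and f = μN = 408.1 N).

N ≈ 972 N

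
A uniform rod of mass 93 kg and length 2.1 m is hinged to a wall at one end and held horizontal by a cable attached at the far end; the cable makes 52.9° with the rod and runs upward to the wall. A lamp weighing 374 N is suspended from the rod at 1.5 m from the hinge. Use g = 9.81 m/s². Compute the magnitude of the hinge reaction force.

|H| ≈ 785 N

Take torques about the hinge: T sin 52.9° · 2.1 = 93×9.81×1.05 + 374×1.5 = 1518.9 N·m.
So T = 1518.9 / (0.7976 × 2.1) = 906.87 N.
ΣF_x = 0: H_x = T cos 52.9° = 547.03 N.
ΣF_y = 0: H_y = (93×9.81 + 374) − T sin 52.9° = 1286.3 − 723.31 = 563.02 N.
|H| = √(H_x² + H_y²) = √((547.03)² + (563.02)²) = 785.01 N.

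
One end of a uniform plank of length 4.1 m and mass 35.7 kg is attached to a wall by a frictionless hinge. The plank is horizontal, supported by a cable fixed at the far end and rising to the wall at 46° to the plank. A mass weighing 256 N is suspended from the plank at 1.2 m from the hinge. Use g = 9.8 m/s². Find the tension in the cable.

Take torques about the hinge: T sin 46° · 4.1 = 35.7×9.8×2.05 + 256×1.2 = 1024.4 N·m.
So T = 1024.4 / (0.7193 × 4.1) = 347.34 N.

T ≈ 347 N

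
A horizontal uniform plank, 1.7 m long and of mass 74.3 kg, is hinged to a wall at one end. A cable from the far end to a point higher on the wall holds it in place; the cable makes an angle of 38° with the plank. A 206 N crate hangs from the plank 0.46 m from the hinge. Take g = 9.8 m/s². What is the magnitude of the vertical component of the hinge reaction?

|H_y| ≈ 514 N

Take torques about the hinge: T sin 38° · 1.7 = 74.3×9.8×0.85 + 206×0.46 = 713.68 N·m.
So T = 713.68 / (0.6157 × 1.7) = 681.89 N.
ΣF_y = 0: H_y = (74.3×9.8 + 206) − T sin 38° = 934.14 − 419.81 = 514.33 N.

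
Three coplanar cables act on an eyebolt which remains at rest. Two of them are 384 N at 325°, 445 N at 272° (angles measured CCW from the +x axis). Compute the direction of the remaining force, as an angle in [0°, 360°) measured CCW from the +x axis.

θ ≈ 116°

Sum the known components: ΣF_x = 330.1 N, ΣF_y = -665 N.
For equilibrium the remaining force must supply (−ΣF_x, −ΣF_y) = (-330.1, 665) N.
Magnitude = √((-330.1)² + (665)²) = 742.4 N; direction = atan2(665, -330.1) = 116.4°.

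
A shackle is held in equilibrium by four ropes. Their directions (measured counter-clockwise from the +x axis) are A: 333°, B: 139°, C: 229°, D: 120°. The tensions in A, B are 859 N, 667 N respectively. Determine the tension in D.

Resolve: ΣF_x = 859 cos 333° + 667 cos 139° + T_C cos 229° + T_D cos 120° = 0.
        ΣF_y = 859 sin 333° + 667 sin 139° + T_C sin 229° + T_D sin 120° = 0.
The known terms sum to (262, 47.61) N, so -0.6561 T_C − 0.5000 T_D = -262 and -0.7547 T_C + 0.8660 T_D = -47.61.
Solving simultaneously: T_C = 265.1 N, T_D = 176.1 N.

T_D ≈ 176 N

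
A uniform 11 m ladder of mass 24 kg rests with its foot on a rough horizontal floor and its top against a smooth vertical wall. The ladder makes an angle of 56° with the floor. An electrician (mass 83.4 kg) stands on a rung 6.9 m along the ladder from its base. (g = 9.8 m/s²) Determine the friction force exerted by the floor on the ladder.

Torques about the foot: N_wall · 11 sin 56° = 24×9.8×5.5 cos 56° + 83.4×9.8×6.9 cos 56° → N_wall = 425.13 N.
ΣF_x = 0: f_floor = N_wall = 425.13 N.

f ≈ 425 N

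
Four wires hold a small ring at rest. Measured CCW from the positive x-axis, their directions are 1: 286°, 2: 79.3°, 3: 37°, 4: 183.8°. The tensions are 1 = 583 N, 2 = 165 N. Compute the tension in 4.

Resolve: ΣF_x = 583 cos 286° + 165 cos 79.3° + T_3 cos 37° + T_4 cos 183.8° = 0.
        ΣF_y = 583 sin 286° + 165 sin 79.3° + T_3 sin 37° + T_4 sin 183.8° = 0.
The known terms sum to (191.3, -398.3) N, so 0.7986 T_3 − 0.9978 T_4 = -191.3 and 0.6018 T_3 − 0.0663 T_4 = 398.3.
Solving simultaneously: T_3 = 748.9 N, T_4 = 791.2 N.

T_4 ≈ 791 N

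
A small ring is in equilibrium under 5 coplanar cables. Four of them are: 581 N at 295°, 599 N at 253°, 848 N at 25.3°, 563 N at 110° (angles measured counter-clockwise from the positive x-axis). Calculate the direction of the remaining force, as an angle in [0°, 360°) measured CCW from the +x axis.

Sum the known components: ΣF_x = 644.5 N, ΣF_y = -207.9 N.
For equilibrium the remaining force must supply (−ΣF_x, −ΣF_y) = (-644.5, 207.9) N.
Magnitude = √((-644.5)² + (207.9)²) = 677.2 N; direction = atan2(207.9, -644.5) = 162.1°.

θ ≈ 162°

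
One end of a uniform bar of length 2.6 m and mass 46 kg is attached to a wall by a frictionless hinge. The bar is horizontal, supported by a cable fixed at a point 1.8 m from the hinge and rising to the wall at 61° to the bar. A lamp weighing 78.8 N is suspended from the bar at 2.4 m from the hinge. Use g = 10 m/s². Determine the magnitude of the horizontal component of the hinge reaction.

H_x ≈ 242 N

Take torques about the hinge: T sin 61° · 1.8 = 46×10×1.3 + 78.8×2.4 = 787.12 N·m.
So T = 787.12 / (0.8746 × 1.8) = 499.98 N.
ΣF_x = 0: H_x = T cos 61° = 242.39 N.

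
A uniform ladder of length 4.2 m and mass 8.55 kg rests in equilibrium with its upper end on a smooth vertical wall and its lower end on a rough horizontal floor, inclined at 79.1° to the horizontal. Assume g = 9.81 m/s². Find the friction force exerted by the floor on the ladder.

f ≈ 8.08 N

Torques about the foot: N_wall · 4.2 sin 79.1° = 8.55×9.81×2.1 cos 79.1° → N_wall = 8.0759 N.
ΣF_x = 0: f_floor = N_wall = 8.0759 N.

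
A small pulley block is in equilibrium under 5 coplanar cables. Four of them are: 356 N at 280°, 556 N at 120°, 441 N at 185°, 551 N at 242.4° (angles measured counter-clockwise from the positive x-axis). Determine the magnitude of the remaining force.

Sum the known components: ΣF_x = -910.8 N, ΣF_y = -395.8 N.
For equilibrium the remaining force must supply (−ΣF_x, −ΣF_y) = (910.8, 395.8) N.
Magnitude = √((910.8)² + (395.8)²) = 993.1 N; direction = atan2(395.8, 910.8) = 23.5°.

F ≈ 993 N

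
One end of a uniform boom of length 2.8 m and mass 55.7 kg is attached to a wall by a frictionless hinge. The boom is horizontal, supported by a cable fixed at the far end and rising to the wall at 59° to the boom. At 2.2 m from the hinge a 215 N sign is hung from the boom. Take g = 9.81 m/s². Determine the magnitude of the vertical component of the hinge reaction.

Take torques about the hinge: T sin 59° · 2.8 = 55.7×9.81×1.4 + 215×2.2 = 1238 N·m.
So T = 1238 / (0.8572 × 2.8) = 515.81 N.
ΣF_y = 0: H_y = (55.7×9.81 + 215) − T sin 59° = 761.42 − 442.14 = 319.28 N.

|H_y| ≈ 319 N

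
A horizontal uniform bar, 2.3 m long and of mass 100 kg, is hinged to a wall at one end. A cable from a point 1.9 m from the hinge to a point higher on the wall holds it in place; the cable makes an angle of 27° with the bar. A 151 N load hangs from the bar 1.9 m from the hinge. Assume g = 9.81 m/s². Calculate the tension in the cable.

Take torques about the hinge: T sin 27° · 1.9 = 100×9.81×1.15 + 151×1.9 = 1415 N·m.
So T = 1415 / (0.4540 × 1.9) = 1640.5 N.

T ≈ 1640 N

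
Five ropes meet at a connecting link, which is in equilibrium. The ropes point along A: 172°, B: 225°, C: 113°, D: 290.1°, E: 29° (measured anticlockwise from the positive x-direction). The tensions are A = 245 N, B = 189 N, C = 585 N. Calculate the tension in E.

T_E ≈ 422 N

Resolve: ΣF_x = 245 cos 172° + 189 cos 225° + 585 cos 113° + T_D cos 290.1° + T_E cos 29° = 0.
        ΣF_y = 245 sin 172° + 189 sin 225° + 585 sin 113° + T_D sin 290.1° + T_E sin 29° = 0.
The known terms sum to (-604.8, 438.9) N, so 0.3437 T_D + 0.8746 T_E = 604.8 and -0.9391 T_D + 0.4848 T_E = -438.9.
Solving simultaneously: T_D = 685.4 N, T_E = 422.2 N.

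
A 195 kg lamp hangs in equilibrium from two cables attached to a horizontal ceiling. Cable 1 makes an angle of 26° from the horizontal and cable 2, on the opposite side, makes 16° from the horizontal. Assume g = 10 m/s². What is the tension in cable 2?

Weight W = 195 × 10 = 1950 N acts straight down.
Horizontal: T_1 cos 26° = T_2 cos 16°  →  T_1 = 1.07 T_2.
Vertical: T_1 sin 26° + T_2 sin 16° = 1950.
Substituting the horizontal relation into the vertical equation gives 0.7445 T_2 = 1950, so T_2 = 2619 N.

T_2 ≈ 2620 N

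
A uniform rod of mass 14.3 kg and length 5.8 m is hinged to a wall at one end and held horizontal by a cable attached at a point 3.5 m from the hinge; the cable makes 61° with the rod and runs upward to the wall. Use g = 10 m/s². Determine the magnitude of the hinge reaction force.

Take torques about the hinge: T sin 61° · 3.5 = 14.3×10×2.9 = 414.7 N·m.
So T = 414.7 / (0.8746 × 3.5) = 135.47 N.
ΣF_x = 0: H_x = T cos 61° = 65.678 N.
ΣF_y = 0: H_y = (14.3×10) − T sin 61° = 143 − 118.49 = 24.514 N.
|H| = √(H_x² + H_y²) = √((65.678)² + (24.514)²) = 70.104 N.

|H| ≈ 70.1 N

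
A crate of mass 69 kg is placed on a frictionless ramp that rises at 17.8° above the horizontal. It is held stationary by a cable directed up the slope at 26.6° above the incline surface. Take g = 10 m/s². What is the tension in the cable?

Take axes along and perpendicular to the incline. Weight components: W sin 17.8° = 210.9 N down-slope, W cos 17.8° = 657 N into the surface.
Along incline: T cos 26.6° = W sin 17.8° → T = 235.9 N.
Perpendicular: N = W cos 17.8° − T sin 26.6° = 551.3 N.

T ≈ 236 N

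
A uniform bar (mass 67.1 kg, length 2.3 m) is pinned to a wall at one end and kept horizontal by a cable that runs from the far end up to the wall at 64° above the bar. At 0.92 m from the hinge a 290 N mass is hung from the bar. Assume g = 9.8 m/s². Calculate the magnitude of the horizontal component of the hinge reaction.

Take torques about the hinge: T sin 64° · 2.3 = 67.1×9.8×1.15 + 290×0.92 = 1023 N·m.
So T = 1023 / (0.8988 × 2.3) = 494.87 N.
ΣF_x = 0: H_x = T cos 64° = 216.94 N.

H_x ≈ 217 N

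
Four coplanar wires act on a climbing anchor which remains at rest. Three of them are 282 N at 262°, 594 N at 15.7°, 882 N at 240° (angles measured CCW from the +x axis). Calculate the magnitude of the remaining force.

F ≈ 887 N

Sum the known components: ΣF_x = 91.59 N, ΣF_y = -882.4 N.
For equilibrium the remaining force must supply (−ΣF_x, −ΣF_y) = (-91.59, 882.4) N.
Magnitude = √((-91.59)² + (882.4)²) = 887.1 N; direction = atan2(882.4, -91.59) = 95.9°.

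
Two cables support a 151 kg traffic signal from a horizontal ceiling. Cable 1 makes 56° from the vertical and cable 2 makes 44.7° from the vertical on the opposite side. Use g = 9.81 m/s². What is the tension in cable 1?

T_1 ≈ 1060 N

Angles from the horizontal: cable 1 is 90° − 56° = 34°, cable 2 is 90° − 44.7° = 45.3°.
Weight W = 151 × 9.81 = 1481 N acts straight down.
Horizontal: T_1 cos 34° = T_2 cos 45.3°  →  T_2 = 1.179 T_1.
Vertical: T_1 sin 34° + T_2 sin 45.3° = 1481.
Substituting the horizontal relation into the vertical equation gives 1.397 T_1 = 1481, so T_1 = 1060 N.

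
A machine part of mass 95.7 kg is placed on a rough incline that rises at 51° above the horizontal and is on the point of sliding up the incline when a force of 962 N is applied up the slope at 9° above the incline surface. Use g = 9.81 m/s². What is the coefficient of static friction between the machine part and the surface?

On the verge of sliding up the incline, friction is at its maximum μN and acts down the slope.
Perpendicular to incline: N = W cos 51° − P sin 9° = 590.8 − 150.5 = 440.3 N.
Along incline: P cos 9° − μN = W sin 51° → μ = −(W sin 51° − P cos 9°) / N = 0.5009.

μ ≈ 0.501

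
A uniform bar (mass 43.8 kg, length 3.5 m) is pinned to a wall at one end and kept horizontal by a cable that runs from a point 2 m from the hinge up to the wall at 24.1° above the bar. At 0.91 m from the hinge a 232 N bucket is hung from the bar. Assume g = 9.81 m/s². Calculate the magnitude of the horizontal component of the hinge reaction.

Take torques about the hinge: T sin 24.1° · 2 = 43.8×9.81×1.75 + 232×0.91 = 963.06 N·m.
So T = 963.06 / (0.4083 × 2) = 1179.3 N.
ΣF_x = 0: H_x = T cos 24.1° = 1076.5 N.

H_x ≈ 1080 N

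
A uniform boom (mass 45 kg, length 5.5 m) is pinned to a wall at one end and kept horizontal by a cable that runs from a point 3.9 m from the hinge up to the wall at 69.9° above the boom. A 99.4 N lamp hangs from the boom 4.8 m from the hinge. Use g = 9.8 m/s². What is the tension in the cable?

T ≈ 461 N

Take torques about the hinge: T sin 69.9° · 3.9 = 45×9.8×2.75 + 99.4×4.8 = 1689.9 N·m.
So T = 1689.9 / (0.9391 × 3.9) = 461.4 N.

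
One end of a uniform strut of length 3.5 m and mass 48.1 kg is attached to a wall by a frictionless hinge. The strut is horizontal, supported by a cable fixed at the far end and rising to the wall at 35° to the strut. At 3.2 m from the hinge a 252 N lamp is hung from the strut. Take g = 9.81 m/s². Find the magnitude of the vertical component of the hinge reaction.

|H_y| ≈ 258 N

Take torques about the hinge: T sin 35° · 3.5 = 48.1×9.81×1.75 + 252×3.2 = 1632.2 N·m.
So T = 1632.2 / (0.5736 × 3.5) = 813.02 N.
ΣF_y = 0: H_y = (48.1×9.81 + 252) − T sin 35° = 723.86 − 466.33 = 257.53 N.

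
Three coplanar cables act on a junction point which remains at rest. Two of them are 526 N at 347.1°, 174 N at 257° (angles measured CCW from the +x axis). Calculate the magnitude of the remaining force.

F ≈ 554 N

Sum the known components: ΣF_x = 473.6 N, ΣF_y = -287 N.
For equilibrium the remaining force must supply (−ΣF_x, −ΣF_y) = (-473.6, 287) N.
Magnitude = √((-473.6)² + (287)²) = 553.7 N; direction = atan2(287, -473.6) = 148.8°.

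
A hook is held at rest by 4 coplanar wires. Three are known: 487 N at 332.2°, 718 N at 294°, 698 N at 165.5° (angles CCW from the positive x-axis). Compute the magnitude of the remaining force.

F ≈ 710 N

Sum the known components: ΣF_x = 47.06 N, ΣF_y = -708.3 N.
For equilibrium the remaining force must supply (−ΣF_x, −ΣF_y) = (-47.06, 708.3) N.
Magnitude = √((-47.06)² + (708.3)²) = 709.9 N; direction = atan2(708.3, -47.06) = 93.8°.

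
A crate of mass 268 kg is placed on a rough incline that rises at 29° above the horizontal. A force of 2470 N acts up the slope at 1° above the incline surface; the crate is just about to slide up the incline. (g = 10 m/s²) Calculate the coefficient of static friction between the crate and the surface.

On the verge of sliding up the incline, friction is at its maximum μN and acts down the slope.
Perpendicular to incline: N = W cos 29° − P sin 1° = 2344 − 43.11 = 2301 N.
Along incline: P cos 1° − μN = W sin 29° → μ = −(W sin 29° − P cos 1°) / N = 0.5086.

μ ≈ 0.509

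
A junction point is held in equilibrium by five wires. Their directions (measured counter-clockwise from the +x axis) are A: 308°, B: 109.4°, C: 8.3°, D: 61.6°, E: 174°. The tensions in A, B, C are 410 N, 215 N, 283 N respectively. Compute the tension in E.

T_E ≈ 480 N

Resolve: ΣF_x = 410 cos 308° + 215 cos 109.4° + 283 cos 8.3° + T_D cos 61.6° + T_E cos 174° = 0.
        ΣF_y = 410 sin 308° + 215 sin 109.4° + 283 sin 8.3° + T_D sin 61.6° + T_E sin 174° = 0.
The known terms sum to (461, -79.44) N, so 0.4756 T_D − 0.9945 T_E = -461 and 0.8796 T_D + 0.1045 T_E = 79.44.
Solving simultaneously: T_D = 33.33 N, T_E = 479.5 N.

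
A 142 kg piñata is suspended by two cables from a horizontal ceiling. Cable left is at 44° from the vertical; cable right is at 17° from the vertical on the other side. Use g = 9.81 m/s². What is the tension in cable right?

T_right ≈ 1110 N

Angles from the horizontal: cable left is 90° − 44° = 46°, cable right is 90° − 17° = 73°.
Weight W = 142 × 9.81 = 1393 N acts straight down.
Horizontal: T_left cos 46° = T_right cos 73°  →  T_left = 0.4209 T_right.
Vertical: T_left sin 46° + T_right sin 73° = 1393.
Substituting the horizontal relation into the vertical equation gives 1.259 T_right = 1393, so T_right = 1106 N.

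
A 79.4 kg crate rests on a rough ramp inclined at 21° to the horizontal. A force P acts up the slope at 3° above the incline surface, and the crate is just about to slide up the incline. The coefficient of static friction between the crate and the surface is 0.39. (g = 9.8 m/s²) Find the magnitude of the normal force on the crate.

N ≈ 698 N

On the verge of sliding up the incline, friction equals μN and acts down the slope.
Perpendicular: N + P sin 3° = W cos 21° = 726.4 N.
Along incline: P cos 3° = W sin 21° + μN  with W sin 21° = 278.9 N.
Solving the pair for P and N: P = 551.7 N, N = 697.6 N (and f = μN = 272.1 N).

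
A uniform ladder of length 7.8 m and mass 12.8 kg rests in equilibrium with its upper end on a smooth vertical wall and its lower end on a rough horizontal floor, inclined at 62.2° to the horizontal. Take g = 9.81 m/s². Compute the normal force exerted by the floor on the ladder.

N_floor ≈ 126 N

ΣF_y = 0: N_floor = 12.8×9.81 = 125.57 N.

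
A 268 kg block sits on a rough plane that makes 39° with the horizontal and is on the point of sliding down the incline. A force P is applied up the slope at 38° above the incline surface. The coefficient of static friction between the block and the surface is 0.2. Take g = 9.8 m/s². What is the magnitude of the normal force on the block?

N ≈ 889 N

On the verge of sliding down the incline, friction equals μN and acts up the slope.
Perpendicular: N + P sin 38° = W cos 39° = 2041 N.
Along incline: P cos 38° + μN = W sin 39° with W sin 39° = 1653 N.
Solving the pair for P and N: P = 1872 N, N = 888.6 N (and f = μN = 177.7 N).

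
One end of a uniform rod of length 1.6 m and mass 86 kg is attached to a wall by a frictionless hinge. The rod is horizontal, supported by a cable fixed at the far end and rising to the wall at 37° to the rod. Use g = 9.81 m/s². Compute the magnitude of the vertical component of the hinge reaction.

|H_y| ≈ 422 N

Take torques about the hinge: T sin 37° · 1.6 = 86×9.81×0.8 = 674.93 N·m.
So T = 674.93 / (0.6018 × 1.6) = 700.93 N.
ΣF_y = 0: H_y = (86×9.81) − T sin 37° = 843.66 − 421.83 = 421.83 N.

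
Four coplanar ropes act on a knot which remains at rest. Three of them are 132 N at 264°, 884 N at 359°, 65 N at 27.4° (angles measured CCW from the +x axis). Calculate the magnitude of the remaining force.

F ≈ 935 N

Sum the known components: ΣF_x = 927.8 N, ΣF_y = -116.8 N.
For equilibrium the remaining force must supply (−ΣF_x, −ΣF_y) = (-927.8, 116.8) N.
Magnitude = √((-927.8)² + (116.8)²) = 935.1 N; direction = atan2(116.8, -927.8) = 172.8°.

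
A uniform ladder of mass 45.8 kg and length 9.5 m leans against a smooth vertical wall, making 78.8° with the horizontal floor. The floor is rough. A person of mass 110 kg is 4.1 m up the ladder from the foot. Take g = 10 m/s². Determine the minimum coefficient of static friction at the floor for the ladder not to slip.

ΣF_y = 0: N_floor = 45.8×10 + 110×10 = 1558 N.
Torques about the foot: N_wall · 9.5 sin 78.8° = 45.8×10×4.75 cos 78.8° + 110×10×4.1 cos 78.8° → N_wall = 139.34 N.
ΣF_x = 0: f_floor = N_wall = 139.34 N.
μ_min = f_floor / N_floor = 139.34 / 1558 = 0.08944.

μ_min ≈ 0.0894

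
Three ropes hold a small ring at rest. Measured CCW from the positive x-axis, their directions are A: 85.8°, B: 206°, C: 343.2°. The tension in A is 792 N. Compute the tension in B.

T_B ≈ 1140 N

Resolve: ΣF_x = 792 cos 85.8° + T_B cos 206° + T_C cos 343.2° = 0.
        ΣF_y = 792 sin 85.8° + T_B sin 206° + T_C sin 343.2° = 0.
The known terms sum to (58, 789.9) N, so -0.8988 T_B + 0.9573 T_C = -58 and -0.4384 T_B − 0.2890 T_C = -789.9.
Solving simultaneously: T_B = 1138 N, T_C = 1007 N.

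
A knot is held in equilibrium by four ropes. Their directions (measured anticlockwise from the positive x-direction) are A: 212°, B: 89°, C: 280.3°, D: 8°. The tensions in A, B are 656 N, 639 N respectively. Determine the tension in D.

Resolve: ΣF_x = 656 cos 212° + 639 cos 89° + T_C cos 280.3° + T_D cos 8° = 0.
        ΣF_y = 656 sin 212° + 639 sin 89° + T_C sin 280.3° + T_D sin 8° = 0.
The known terms sum to (-545.2, 291.3) N, so 0.1788 T_C + 0.9903 T_D = 545.2 and -0.9839 T_C + 0.1392 T_D = -291.3.
Solving simultaneously: T_C = 364.6 N, T_D = 484.7 N.

T_D ≈ 485 N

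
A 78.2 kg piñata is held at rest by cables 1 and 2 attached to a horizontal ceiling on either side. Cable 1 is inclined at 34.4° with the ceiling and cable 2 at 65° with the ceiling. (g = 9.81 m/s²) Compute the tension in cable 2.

T_2 ≈ 642 N

Weight W = 78.2 × 9.81 = 767.1 N acts straight down.
Horizontal: T_1 cos 34.4° = T_2 cos 65°  →  T_1 = 0.5122 T_2.
Vertical: T_1 sin 34.4° + T_2 sin 65° = 767.1.
Substituting the horizontal relation into the vertical equation gives 1.196 T_2 = 767.1, so T_2 = 641.6 N.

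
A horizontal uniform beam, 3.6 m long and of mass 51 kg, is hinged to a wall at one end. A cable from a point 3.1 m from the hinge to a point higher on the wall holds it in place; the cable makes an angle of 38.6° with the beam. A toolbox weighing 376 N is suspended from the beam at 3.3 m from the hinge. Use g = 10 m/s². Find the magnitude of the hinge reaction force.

|H| ≈ 893 N

Take torques about the hinge: T sin 38.6° · 3.1 = 51×10×1.8 + 376×3.3 = 2158.8 N·m.
So T = 2158.8 / (0.6239 × 3.1) = 1116.2 N.
ΣF_x = 0: H_x = T cos 38.6° = 872.35 N.
ΣF_y = 0: H_y = (51×10 + 376) − T sin 38.6° = 886 − 696.39 = 189.61 N.
|H| = √(H_x² + H_y²) = √((872.35)² + (189.61)²) = 892.72 N.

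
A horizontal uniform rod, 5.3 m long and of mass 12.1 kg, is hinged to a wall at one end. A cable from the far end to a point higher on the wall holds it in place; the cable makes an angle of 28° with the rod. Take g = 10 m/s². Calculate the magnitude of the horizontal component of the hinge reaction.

H_x ≈ 114 N

Take torques about the hinge: T sin 28° · 5.3 = 12.1×10×2.65 = 320.65 N·m.
So T = 320.65 / (0.4695 × 5.3) = 128.87 N.
ΣF_x = 0: H_x = T cos 28° = 113.78 N.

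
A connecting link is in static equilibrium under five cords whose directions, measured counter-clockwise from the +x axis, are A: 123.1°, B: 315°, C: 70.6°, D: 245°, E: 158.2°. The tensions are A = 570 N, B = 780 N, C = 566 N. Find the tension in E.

Resolve: ΣF_x = 570 cos 123.1° + 780 cos 315° + 566 cos 70.6° + T_D cos 245° + T_E cos 158.2° = 0.
        ΣF_y = 570 sin 123.1° + 780 sin 315° + 566 sin 70.6° + T_D sin 245° + T_E sin 158.2° = 0.
The known terms sum to (428.3, 459.8) N, so -0.4226 T_D − 0.9285 T_E = -428.3 and -0.9063 T_D + 0.3714 T_E = -459.8.
Solving simultaneously: T_D = 586.9 N, T_E = 194.1 N.

T_E ≈ 194 N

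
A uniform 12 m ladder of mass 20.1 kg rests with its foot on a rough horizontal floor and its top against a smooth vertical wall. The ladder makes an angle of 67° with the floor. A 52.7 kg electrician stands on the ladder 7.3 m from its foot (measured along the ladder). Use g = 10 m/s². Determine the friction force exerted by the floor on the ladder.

f ≈ 179 N

Torques about the foot: N_wall · 12 sin 67° = 20.1×10×6 cos 67° + 52.7×10×7.3 cos 67° → N_wall = 178.74 N.
ΣF_x = 0: f_floor = N_wall = 178.74 N.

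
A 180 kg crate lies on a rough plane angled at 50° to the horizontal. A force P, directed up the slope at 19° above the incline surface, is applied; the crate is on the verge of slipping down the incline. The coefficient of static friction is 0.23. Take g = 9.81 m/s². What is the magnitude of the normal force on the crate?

N ≈ 727 N

On the verge of sliding down the incline, friction equals μN and acts up the slope.
Perpendicular: N + P sin 19° = W cos 50° = 1135 N.
Along incline: P cos 19° + μN = W sin 50° with W sin 50° = 1353 N.
Solving the pair for P and N: P = 1254 N, N = 726.8 N (and f = μN = 167.2 N).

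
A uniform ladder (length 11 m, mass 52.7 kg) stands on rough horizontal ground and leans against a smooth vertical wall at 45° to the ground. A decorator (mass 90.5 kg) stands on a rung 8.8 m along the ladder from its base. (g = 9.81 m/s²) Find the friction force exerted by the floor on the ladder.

f ≈ 969 N

Torques about the foot: N_wall · 11 sin 45° = 52.7×9.81×5.5 cos 45° + 90.5×9.81×8.8 cos 45° → N_wall = 968.74 N.
ΣF_x = 0: f_floor = N_wall = 968.74 N.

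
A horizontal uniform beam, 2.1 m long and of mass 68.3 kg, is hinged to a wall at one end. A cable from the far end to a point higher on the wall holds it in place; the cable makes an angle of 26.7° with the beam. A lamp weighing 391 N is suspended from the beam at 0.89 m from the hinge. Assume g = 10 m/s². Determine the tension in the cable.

Take torques about the hinge: T sin 26.7° · 2.1 = 68.3×10×1.05 + 391×0.89 = 1065.1 N·m.
So T = 1065.1 / (0.4493 × 2.1) = 1128.8 N.

T ≈ 1130 N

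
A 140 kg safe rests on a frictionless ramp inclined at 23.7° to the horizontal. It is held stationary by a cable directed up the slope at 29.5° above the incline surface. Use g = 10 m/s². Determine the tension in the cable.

T ≈ 647 N

Take axes along and perpendicular to the incline. Weight components: W sin 23.7° = 562.7 N down-slope, W cos 23.7° = 1282 N into the surface.
Along incline: T cos 29.5° = W sin 23.7° → T = 646.5 N.
Perpendicular: N = W cos 23.7° − T sin 29.5° = 963.6 N.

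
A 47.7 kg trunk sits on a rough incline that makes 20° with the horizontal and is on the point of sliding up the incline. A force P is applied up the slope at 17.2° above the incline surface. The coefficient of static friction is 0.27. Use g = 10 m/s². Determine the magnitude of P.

P ≈ 275 N

On the verge of sliding up the incline, friction equals μN and acts down the slope.
Perpendicular: N + P sin 17.2° = W cos 20° = 448.2 N.
Along incline: P cos 17.2° = W sin 20° + μN  with W sin 20° = 163.1 N.
Solving the pair for P and N: P = 274.5 N, N = 367.1 N (and f = μN = 99.1 N).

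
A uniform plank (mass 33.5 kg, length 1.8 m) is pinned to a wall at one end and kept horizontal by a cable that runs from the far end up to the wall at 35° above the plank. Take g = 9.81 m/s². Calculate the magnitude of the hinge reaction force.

|H| ≈ 286 N

Take torques about the hinge: T sin 35° · 1.8 = 33.5×9.81×0.9 = 295.77 N·m.
So T = 295.77 / (0.5736 × 1.8) = 286.48 N.
ΣF_x = 0: H_x = T cos 35° = 234.67 N.
ΣF_y = 0: H_y = (33.5×9.81) − T sin 35° = 328.63 − 164.32 = 164.32 N.
|H| = √(H_x² + H_y²) = √((234.67)² + (164.32)²) = 286.48 N.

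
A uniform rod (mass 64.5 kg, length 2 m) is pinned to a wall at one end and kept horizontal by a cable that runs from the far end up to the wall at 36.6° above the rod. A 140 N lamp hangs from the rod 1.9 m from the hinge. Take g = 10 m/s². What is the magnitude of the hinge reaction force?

|H| ≈ 696 N

Take torques about the hinge: T sin 36.6° · 2 = 64.5×10×1 + 140×1.9 = 911 N·m.
So T = 911 / (0.5962 × 2) = 763.97 N.
ΣF_x = 0: H_x = T cos 36.6° = 613.33 N.
ΣF_y = 0: H_y = (64.5×10 + 140) − T sin 36.6° = 785 − 455.5 = 329.5 N.
|H| = √(H_x² + H_y²) = √((613.33)² + (329.5)²) = 696.24 N.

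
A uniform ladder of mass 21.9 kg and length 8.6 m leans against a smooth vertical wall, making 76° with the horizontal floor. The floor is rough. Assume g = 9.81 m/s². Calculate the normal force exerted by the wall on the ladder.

N_wall ≈ 26.8 N

Torques about the foot: N_wall · 8.6 sin 76° = 21.9×9.81×4.3 cos 76° → N_wall = 26.783 N.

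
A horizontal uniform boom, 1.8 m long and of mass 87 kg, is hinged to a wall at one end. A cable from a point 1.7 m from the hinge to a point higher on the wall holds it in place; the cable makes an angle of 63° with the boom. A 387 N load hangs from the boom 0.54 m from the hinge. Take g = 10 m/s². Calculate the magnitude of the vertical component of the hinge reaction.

Take torques about the hinge: T sin 63° · 1.7 = 87×10×0.9 + 387×0.54 = 991.98 N·m.
So T = 991.98 / (0.8910 × 1.7) = 654.9 N.
ΣF_y = 0: H_y = (87×10 + 387) − T sin 63° = 1257 − 583.52 = 673.48 N.

|H_y| ≈ 673 N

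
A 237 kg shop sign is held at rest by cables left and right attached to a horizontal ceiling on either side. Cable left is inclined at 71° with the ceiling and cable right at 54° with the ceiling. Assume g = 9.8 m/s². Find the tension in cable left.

Weight W = 237 × 9.8 = 2323 N acts straight down.
Horizontal: T_left cos 71° = T_right cos 54°  →  T_right = 0.5539 T_left.
Vertical: T_left sin 71° + T_right sin 54° = 2323.
Substituting the horizontal relation into the vertical equation gives 1.394 T_left = 2323, so T_left = 1667 N.

T_left ≈ 1670 N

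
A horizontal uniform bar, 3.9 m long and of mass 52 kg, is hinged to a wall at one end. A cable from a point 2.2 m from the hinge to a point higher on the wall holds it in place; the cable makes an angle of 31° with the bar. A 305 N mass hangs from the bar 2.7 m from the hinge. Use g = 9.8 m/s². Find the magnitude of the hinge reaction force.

Take torques about the hinge: T sin 31° · 2.2 = 52×9.8×1.95 + 305×2.7 = 1817.2 N·m.
So T = 1817.2 / (0.5150 × 2.2) = 1603.8 N.
ΣF_x = 0: H_x = T cos 31° = 1374.7 N.
ΣF_y = 0: H_y = (52×9.8 + 305) − T sin 31° = 814.6 − 826.01 = -11.409 N.
|H| = √(H_x² + H_y²) = √((1374.7)² + (-11.409)²) = 1374.8 N.

|H| ≈ 1370 N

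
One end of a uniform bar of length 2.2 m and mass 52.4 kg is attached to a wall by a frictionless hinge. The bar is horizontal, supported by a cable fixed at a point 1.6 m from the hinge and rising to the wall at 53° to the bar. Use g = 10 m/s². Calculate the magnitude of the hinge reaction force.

Take torques about the hinge: T sin 53° · 1.6 = 52.4×10×1.1 = 576.4 N·m.
So T = 576.4 / (0.7986 × 1.6) = 451.08 N.
ΣF_x = 0: H_x = T cos 53° = 271.47 N.
ΣF_y = 0: H_y = (52.4×10) − T sin 53° = 524 − 360.25 = 163.75 N.
|H| = √(H_x² + H_y²) = √((271.47)² + (163.75)²) = 317.03 N.

|H| ≈ 317 N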